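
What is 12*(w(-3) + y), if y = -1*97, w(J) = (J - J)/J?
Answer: -1164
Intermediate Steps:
w(J) = 0 (w(J) = 0/J = 0)
y = -97
12*(w(-3) + y) = 12*(0 - 97) = 12*(-97) = -1164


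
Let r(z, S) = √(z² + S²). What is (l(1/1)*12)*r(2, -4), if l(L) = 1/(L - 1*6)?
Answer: -24*√5/5 ≈ -10.733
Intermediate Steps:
l(L) = 1/(-6 + L) (l(L) = 1/(L - 6) = 1/(-6 + L))
r(z, S) = √(S² + z²)
(l(1/1)*12)*r(2, -4) = (12/(-6 + 1/1))*√((-4)² + 2²) = (12/(-6 + 1))*√(16 + 4) = (12/(-5))*√20 = (-⅕*12)*(2*√5) = -24*√5/5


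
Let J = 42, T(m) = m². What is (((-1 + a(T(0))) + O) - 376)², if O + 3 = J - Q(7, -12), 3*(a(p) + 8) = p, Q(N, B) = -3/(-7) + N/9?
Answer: 478471876/3969 ≈ 1.2055e+5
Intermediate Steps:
Q(N, B) = 3/7 + N/9 (Q(N, B) = -3*(-⅐) + N*(⅑) = 3/7 + N/9)
a(p) = -8 + p/3
O = 2381/63 (O = -3 + (42 - (3/7 + (⅑)*7)) = -3 + (42 - (3/7 + 7/9)) = -3 + (42 - 1*76/63) = -3 + (42 - 76/63) = -3 + 2570/63 = 2381/63 ≈ 37.794)
(((-1 + a(T(0))) + O) - 376)² = (((-1 + (-8 + (⅓)*0²)) + 2381/63) - 376)² = (((-1 + (-8 + (⅓)*0)) + 2381/63) - 376)² = (((-1 + (-8 + 0)) + 2381/63) - 376)² = (((-1 - 8) + 2381/63) - 376)² = ((-9 + 2381/63) - 376)² = (1814/63 - 376)² = (-21874/63)² = 478471876/3969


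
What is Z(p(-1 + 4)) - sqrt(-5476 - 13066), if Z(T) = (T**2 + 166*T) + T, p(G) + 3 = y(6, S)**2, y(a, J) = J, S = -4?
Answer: 2340 - I*sqrt(18542) ≈ 2340.0 - 136.17*I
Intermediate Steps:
p(G) = 13 (p(G) = -3 + (-4)**2 = -3 + 16 = 13)
Z(T) = T**2 + 167*T
Z(p(-1 + 4)) - sqrt(-5476 - 13066) = 13*(167 + 13) - sqrt(-5476 - 13066) = 13*180 - sqrt(-18542) = 2340 - I*sqrt(18542)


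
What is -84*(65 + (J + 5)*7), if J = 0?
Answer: -8400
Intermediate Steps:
-84*(65 + (J + 5)*7) = -84*(65 + (0 + 5)*7) = -84*(65 + 5*7) = -84*(65 + 35) = -84*100 = -8400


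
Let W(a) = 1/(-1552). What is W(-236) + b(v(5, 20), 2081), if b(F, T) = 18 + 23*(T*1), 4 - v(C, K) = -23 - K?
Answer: 74311311/1552 ≈ 47881.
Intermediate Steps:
v(C, K) = 27 + K (v(C, K) = 4 - (-23 - K) = 4 + (23 + K) = 27 + K)
b(F, T) = 18 + 23*T
W(a) = -1/1552
W(-236) + b(v(5, 20), 2081) = -1/1552 + (18 + 23*2081) = -1/1552 + (18 + 47863) = -1/1552 + 47881 = 74311311/1552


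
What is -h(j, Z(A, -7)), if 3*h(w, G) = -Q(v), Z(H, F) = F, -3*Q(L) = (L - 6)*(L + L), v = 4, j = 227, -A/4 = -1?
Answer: 16/9 ≈ 1.7778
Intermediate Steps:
A = 4 (A = -4*(-1) = 4)
Q(L) = -2*L*(-6 + L)/3 (Q(L) = -(L - 6)*(L + L)/3 = -(-6 + L)*2*L/3 = -2*L*(-6 + L)/3)
h(w, G) = -16/9 (h(w, G) = (-2*4*(6 - 1*4)/3)/3 = (-2*4*(6 - 4)/3)/3 = (-2*4*2/3)/3 = (-1*16/3)/3 = (⅓)*(-16/3) = -16/9)
-h(j, Z(A, -7)) = -1*(-16/9) = 16/9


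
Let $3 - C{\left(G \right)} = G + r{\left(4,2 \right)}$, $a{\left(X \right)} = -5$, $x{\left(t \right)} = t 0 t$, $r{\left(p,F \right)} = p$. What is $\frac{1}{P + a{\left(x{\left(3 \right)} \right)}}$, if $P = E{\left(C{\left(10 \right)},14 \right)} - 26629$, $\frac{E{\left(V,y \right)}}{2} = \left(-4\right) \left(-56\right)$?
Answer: $- \frac{1}{26186} \approx -3.8188 \cdot 10^{-5}$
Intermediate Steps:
$x{\left(t \right)} = 0$ ($x{\left(t \right)} = 0 t = 0$)
$C{\left(G \right)} = -1 - G$ ($C{\left(G \right)} = 3 - \left(G + 4\right) = 3 - \left(4 + G\right) = -1 - G$)
$E{\left(V,y \right)} = 448$ ($E{\left(V,y \right)} = 2 \left(\left(-4\right) \left(-56\right)\right) = 2 \cdot 224 = 448$)
$P = -26181$ ($P = 448 - 26629 = -26181$)
$\frac{1}{P + a{\left(x{\left(3 \right)} \right)}} = \frac{1}{-26181 - 5} = \frac{1}{-26186} = - \frac{1}{26186}$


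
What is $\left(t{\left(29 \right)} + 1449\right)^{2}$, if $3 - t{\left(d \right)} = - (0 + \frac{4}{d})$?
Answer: $\frac{1773420544}{841} \approx 2.1087 \cdot 10^{6}$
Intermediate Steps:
$t{\left(d \right)} = 3 + \frac{4}{d}$ ($t{\left(d \right)} = 3 - - (0 + \frac{4}{d}) = 3 - - \frac{4}{d} = 3 + \frac{4}{d}$)
$\left(t{\left(29 \right)} + 1449\right)^{2} = \left(\left(3 + \frac{4}{29}\right) + 1449\right)^{2} = \left(\frac{91}{29} + 1449\right)^{2} = \left(\frac{42112}{29}\right)^{2} = \frac{1773420544}{841}$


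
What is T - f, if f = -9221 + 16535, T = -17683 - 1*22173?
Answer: -47170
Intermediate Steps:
T = -39856 (T = -17683 - 22173 = -39856)
f = 7314
T - f = -39856 - 1*7314 = -39856 - 7314 = -47170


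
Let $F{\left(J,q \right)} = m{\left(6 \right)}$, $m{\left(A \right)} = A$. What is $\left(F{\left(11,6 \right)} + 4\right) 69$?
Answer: $690$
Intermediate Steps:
$F{\left(J,q \right)} = 6$
$\left(F{\left(11,6 \right)} + 4\right) 69 = \left(6 + 4\right) 69 = 10 \cdot 69 = 690$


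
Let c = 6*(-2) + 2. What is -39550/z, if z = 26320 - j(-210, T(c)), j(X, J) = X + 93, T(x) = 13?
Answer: -39550/26437 ≈ -1.4960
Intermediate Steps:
c = -10 (c = -12 + 2 = -10)
j(X, J) = 93 + X
z = 26437 (z = 26320 - (93 - 210) = 26320 - 1*(-117) = 26320 + 117 = 26437)
-39550/z = -39550/26437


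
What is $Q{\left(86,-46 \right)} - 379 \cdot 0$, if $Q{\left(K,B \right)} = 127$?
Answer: $127$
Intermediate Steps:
$Q{\left(86,-46 \right)} - 379 \cdot 0 = 127 - 379 \cdot 0 = 127 - 0 = 127 + 0 = 127$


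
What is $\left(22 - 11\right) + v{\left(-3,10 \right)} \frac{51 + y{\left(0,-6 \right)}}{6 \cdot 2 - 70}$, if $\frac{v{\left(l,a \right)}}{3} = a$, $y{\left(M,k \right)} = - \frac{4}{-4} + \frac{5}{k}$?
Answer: $- \frac{897}{58} \approx -15.466$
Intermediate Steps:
$y{\left(M,k \right)} = 1 + \frac{5}{k}$ ($y{\left(M,k \right)} = \left(-4\right) \left(- \frac{1}{4}\right) + \frac{5}{k} = 1 + \frac{5}{k}$)
$v{\left(l,a \right)} = 3 a$
$\left(22 - 11\right) + v{\left(-3,10 \right)} \frac{51 + y{\left(0,-6 \right)}}{6 \cdot 2 - 70} = \left(22 - 11\right) + 3 \cdot 10 \frac{51 + \frac{5 - 6}{-6}}{6 \cdot 2 - 70} = 11 + 30 \frac{51 - - \frac{1}{6}}{12 - 70} = 11 + 30 \frac{51 + \frac{1}{6}}{-58} = 11 + 30 \cdot \frac{307}{6} \left(- \frac{1}{58}\right) = 11 + 30 \left(- \frac{307}{348}\right) = 11 - \frac{1535}{58} = - \frac{897}{58}$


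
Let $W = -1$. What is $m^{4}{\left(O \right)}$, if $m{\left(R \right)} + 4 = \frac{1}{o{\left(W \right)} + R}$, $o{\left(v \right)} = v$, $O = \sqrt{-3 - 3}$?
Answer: $\frac{4559 i + 5680 \sqrt{6}}{- i + 20 \sqrt{6}} \approx 281.98 + 98.816 i$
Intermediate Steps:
$O = i \sqrt{6}$ ($O = \sqrt{-6} = i \sqrt{6} \approx 2.4495 i$)
$m{\left(R \right)} = -4 + \frac{1}{-1 + R}$
$m^{4}{\left(O \right)} = \left(\frac{5 - 4 i \sqrt{6}}{-1 + i \sqrt{6}}\right)^{4} = \frac{\left(5 - 4 i \sqrt{6}\right)^{4}}{\left(-1 + i \sqrt{6}\right)^{4}}$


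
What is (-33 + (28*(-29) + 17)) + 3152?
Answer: 2324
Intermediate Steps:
(-33 + (28*(-29) + 17)) + 3152 = (-33 + (-812 + 17)) + 3152 = (-33 - 795) + 3152 = -828 + 3152 = 2324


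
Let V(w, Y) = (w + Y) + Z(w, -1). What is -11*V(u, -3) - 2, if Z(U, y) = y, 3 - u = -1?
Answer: -2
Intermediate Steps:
u = 4 (u = 3 - 1*(-1) = 3 + 1 = 4)
V(w, Y) = -1 + Y + w (V(w, Y) = (w + Y) - 1 = (Y + w) - 1 = -1 + Y + w)
-11*V(u, -3) - 2 = -11*(-1 - 3 + 4) - 2 = -11*0 - 2 = 0 - 2 = -2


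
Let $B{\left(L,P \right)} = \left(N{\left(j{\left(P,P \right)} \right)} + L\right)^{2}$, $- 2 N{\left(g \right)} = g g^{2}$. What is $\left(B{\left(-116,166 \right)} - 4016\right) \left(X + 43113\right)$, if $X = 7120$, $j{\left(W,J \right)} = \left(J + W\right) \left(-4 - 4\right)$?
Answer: $4408567937781806105212384$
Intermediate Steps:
$j{\left(W,J \right)} = - 8 J - 8 W$ ($j{\left(W,J \right)} = \left(J + W\right) \left(-8\right) = - 8 J - 8 W$)
$N{\left(g \right)} = - \frac{g^{3}}{2}$ ($N{\left(g \right)} = - \frac{g g^{2}}{2} = - \frac{g^{3}}{2}$)
$B{\left(L,P \right)} = \left(L + 2048 P^{3}\right)^{2}$ ($B{\left(L,P \right)} = \left(- \frac{\left(- 8 P - 8 P\right)^{3}}{2} + L\right)^{2} = \left(- \frac{\left(- 16 P\right)^{3}}{2} + L\right)^{2} = \left(- \frac{\left(-4096\right) P^{3}}{2} + L\right)^{2} = \left(2048 P^{3} + L\right)^{2} = \left(L + 2048 P^{3}\right)^{2}$)
$\left(B{\left(-116,166 \right)} - 4016\right) \left(X + 43113\right) = \left(\left(-116 + 2048 \cdot 166^{3}\right)^{2} - 4016\right) \left(7120 + 43113\right) = \left(\left(-116 + 2048 \cdot 4574296\right)^{2} - 4016\right) 50233 = \left(\left(-116 + 9368158208\right)^{2} - 4016\right) 50233 = \left(9368158092^{2} - 4016\right) 50233 = \left(87762386036705080464 - 4016\right) 50233 = 87762386036705076448 \cdot 50233 = 4408567937781806105212384$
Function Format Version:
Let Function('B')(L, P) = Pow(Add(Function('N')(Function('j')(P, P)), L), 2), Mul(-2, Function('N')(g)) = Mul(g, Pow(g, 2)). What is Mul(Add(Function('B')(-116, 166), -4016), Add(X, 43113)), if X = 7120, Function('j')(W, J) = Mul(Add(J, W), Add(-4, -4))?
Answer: 4408567937781806105212384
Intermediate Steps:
Function('j')(W, J) = Add(Mul(-8, J), Mul(-8, W)) (Function('j')(W, J) = Mul(Add(J, W), -8) = Add(Mul(-8, J), Mul(-8, W)))
Function('N')(g) = Mul(Rational(-1, 2), Pow(g, 3)) (Function('N')(g) = Mul(Rational(-1, 2), Mul(g, Pow(g, 2))) = Mul(Rational(-1, 2), Pow(g, 3)))
Function('B')(L, P) = Pow(Add(L, Mul(2048, Pow(P, 3))), 2) (Function('B')(L, P) = Pow(Add(Mul(Rational(-1, 2), Pow(Add(Mul(-8, P), Mul(-8, P)), 3)), L), 2) = Pow(Add(Mul(Rational(-1, 2), Pow(Mul(-16, P), 3)), L), 2) = Pow(Add(Mul(Rational(-1, 2), Mul(-4096, Pow(P, 3))), L), 2) = Pow(Add(Mul(2048, Pow(P, 3)), L), 2) = Pow(Add(L, Mul(2048, Pow(P, 3))), 2))
Mul(Add(Function('B')(-116, 166), -4016), Add(X, 43113)) = Mul(Add(Pow(Add(-116, Mul(2048, Pow(166, 3))), 2), -4016), Add(7120, 43113)) = Mul(Add(Pow(Add(-116, Mul(2048, 4574296)), 2), -4016), 50233) = Mul(Add(Pow(Add(-116, 9368158208), 2), -4016), 50233) = Mul(Add(Pow(9368158092, 2), -4016), 50233) = Mul(Add(87762386036705080464, -4016), 50233) = Mul(87762386036705076448, 50233) = 4408567937781806105212384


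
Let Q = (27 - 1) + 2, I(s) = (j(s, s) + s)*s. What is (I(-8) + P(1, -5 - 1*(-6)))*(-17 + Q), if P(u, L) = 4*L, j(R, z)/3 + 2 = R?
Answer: 3388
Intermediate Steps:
j(R, z) = -6 + 3*R
I(s) = s*(-6 + 4*s) (I(s) = ((-6 + 3*s) + s)*s = (-6 + 4*s)*s = s*(-6 + 4*s))
Q = 28 (Q = 26 + 2 = 28)
(I(-8) + P(1, -5 - 1*(-6)))*(-17 + Q) = (2*(-8)*(-3 + 2*(-8)) + 4*(-5 - 1*(-6)))*(-17 + 28) = (2*(-8)*(-3 - 16) + 4*(-5 + 6))*11 = (2*(-8)*(-19) + 4*1)*11 = (304 + 4)*11 = 308*11 = 3388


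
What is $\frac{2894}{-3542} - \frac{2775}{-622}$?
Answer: $\frac{4014491}{1101562} \approx 3.6444$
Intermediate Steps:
$\frac{2894}{-3542} - \frac{2775}{-622} = 2894 \left(- \frac{1}{3542}\right) - - \frac{2775}{622} = - \frac{1447}{1771} + \frac{2775}{622} = \frac{4014491}{1101562}$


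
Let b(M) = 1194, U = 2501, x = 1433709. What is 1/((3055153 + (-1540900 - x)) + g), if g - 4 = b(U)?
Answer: 1/81742 ≈ 1.2234e-5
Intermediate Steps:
g = 1198 (g = 4 + 1194 = 1198)
1/((3055153 + (-1540900 - x)) + g) = 1/((3055153 + (-1540900 - 1*1433709)) + 1198) = 1/((3055153 + (-1540900 - 1433709)) + 1198) = 1/((3055153 - 2974609) + 1198) = 1/(80544 + 1198) = 1/81742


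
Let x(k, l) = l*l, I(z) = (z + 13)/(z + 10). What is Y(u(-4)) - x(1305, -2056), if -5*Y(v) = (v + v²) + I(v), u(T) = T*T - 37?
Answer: -232497108/55 ≈ -4.2272e+6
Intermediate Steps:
I(z) = (13 + z)/(10 + z)
u(T) = -37 + T² (u(T) = T² - 37 = -37 + T²)
x(k, l) = l²
Y(v) = -v/5 - v²/5 - (13 + v)/(5*(10 + v)) (Y(v) = -((v + v²) + (13 + v)/(10 + v))/5 = -(v + v² + (13 + v)/(10 + v))/5 = -v/5 - v²/5 - (13 + v)/(5*(10 + v)))
Y(u(-4)) - x(1305, -2056) = (-13 - (-37 + (-4)²) + (-37 + (-4)²)*(-1 - (-37 + (-4)²))*(10 + (-37 + (-4)²)))/(5*(10 + (-37 + (-4)²))) - 1*(-2056)² = (-13 - (-37 + 16) + (-37 + 16)*(-1 - (-37 + 16))*(10 + (-37 + 16)))/(5*(10 + (-37 + 16))) - 1*4227136 = (-13 - 1*(-21) - 21*(-1 - 1*(-21))*(10 - 21))/(5*(10 - 21)) - 4227136 = (⅕)*(-13 + 21 - 21*(-1 + 21)*(-11))/(-11) - 4227136 = (⅕)*(-1/11)*(-13 + 21 - 21*20*(-11)) - 4227136 = (⅕)*(-1/11)*(-13 + 21 + 4620) - 4227136 = (⅕)*(-1/11)*4628 - 4227136 = -4628/55 - 4227136 = -232497108/55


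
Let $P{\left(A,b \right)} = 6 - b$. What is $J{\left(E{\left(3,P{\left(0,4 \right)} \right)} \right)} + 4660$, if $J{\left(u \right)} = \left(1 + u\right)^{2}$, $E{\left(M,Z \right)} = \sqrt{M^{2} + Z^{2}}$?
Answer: $4674 + 2 \sqrt{13} \approx 4681.2$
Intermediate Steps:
$J{\left(E{\left(3,P{\left(0,4 \right)} \right)} \right)} + 4660 = \left(1 + \sqrt{3^{2} + \left(6 - 4\right)^{2}}\right)^{2} + 4660 = \left(1 + \sqrt{9 + \left(6 - 4\right)^{2}}\right)^{2} + 4660 = \left(1 + \sqrt{9 + 2^{2}}\right)^{2} + 4660 = \left(1 + \sqrt{9 + 4}\right)^{2} + 4660 = \left(1 + \sqrt{13}\right)^{2} + 4660 = 4660 + \left(1 + \sqrt{13}\right)^{2}$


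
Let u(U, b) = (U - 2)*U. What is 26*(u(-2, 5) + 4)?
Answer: 312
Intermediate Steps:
u(U, b) = U*(-2 + U) (u(U, b) = (-2 + U)*U = U*(-2 + U))
26*(u(-2, 5) + 4) = 26*(-2*(-2 - 2) + 4) = 26*(-2*(-4) + 4) = 26*(8 + 4) = 26*12 = 312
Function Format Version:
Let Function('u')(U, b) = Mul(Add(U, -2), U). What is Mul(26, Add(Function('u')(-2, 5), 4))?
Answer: 312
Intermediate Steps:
Function('u')(U, b) = Mul(U, Add(-2, U)) (Function('u')(U, b) = Mul(Add(-2, U), U) = Mul(U, Add(-2, U)))
Mul(26, Add(Function('u')(-2, 5), 4)) = Mul(26, Add(Mul(-2, Add(-2, -2)), 4)) = Mul(26, Add(Mul(-2, -4), 4)) = Mul(26, Add(8, 4)) = Mul(26, 12) = 312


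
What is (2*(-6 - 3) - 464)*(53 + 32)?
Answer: -40970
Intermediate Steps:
(2*(-6 - 3) - 464)*(53 + 32) = (2*(-9) - 464)*85 = (-18 - 464)*85 = -482*85 = -40970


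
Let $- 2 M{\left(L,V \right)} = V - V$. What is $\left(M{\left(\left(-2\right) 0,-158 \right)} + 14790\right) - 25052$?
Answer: $-10262$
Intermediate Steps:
$M{\left(L,V \right)} = 0$ ($M{\left(L,V \right)} = - \frac{V - V}{2} = \left(- \frac{1}{2}\right) 0 = 0$)
$\left(M{\left(\left(-2\right) 0,-158 \right)} + 14790\right) - 25052 = \left(0 + 14790\right) - 25052 = 14790 - 25052 = -10262$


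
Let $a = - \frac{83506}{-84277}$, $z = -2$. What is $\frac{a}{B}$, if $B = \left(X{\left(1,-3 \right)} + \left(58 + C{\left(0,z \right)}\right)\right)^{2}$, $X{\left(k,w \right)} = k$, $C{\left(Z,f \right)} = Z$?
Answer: $\frac{83506}{293368237} \approx 0.00028465$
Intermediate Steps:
$a = \frac{83506}{84277}$ ($a = \left(-83506\right) \left(- \frac{1}{84277}\right) = \frac{83506}{84277} \approx 0.99085$)
$B = 3481$ ($B = \left(1 + \left(58 + 0\right)\right)^{2} = \left(1 + 58\right)^{2} = 59^{2} = 3481$)
$\frac{a}{B} = \frac{83506}{84277 \cdot 3481} = \frac{83506}{84277} \cdot \frac{1}{3481} = \frac{83506}{293368237}$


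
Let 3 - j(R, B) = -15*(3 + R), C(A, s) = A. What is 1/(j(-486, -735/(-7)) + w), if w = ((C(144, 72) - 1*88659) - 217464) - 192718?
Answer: -1/505939 ≈ -1.9765e-6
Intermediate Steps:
j(R, B) = 48 + 15*R (j(R, B) = 3 - (-15)*(3 + R) = 3 - (-45 - 15*R) = 3 + (45 + 15*R) = 48 + 15*R)
w = -498697 (w = ((144 - 1*88659) - 217464) - 192718 = ((144 - 88659) - 217464) - 192718 = (-88515 - 217464) - 192718 = -305979 - 192718 = -498697)
1/(j(-486, -735/(-7)) + w) = 1/((48 + 15*(-486)) - 498697) = 1/((48 - 7290) - 498697) = 1/(-7242 - 498697) = 1/(-505939) = -1/505939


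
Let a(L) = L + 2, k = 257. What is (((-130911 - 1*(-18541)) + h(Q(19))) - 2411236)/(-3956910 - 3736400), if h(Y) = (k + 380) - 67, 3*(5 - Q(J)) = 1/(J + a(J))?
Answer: 1261518/3846655 ≈ 0.32795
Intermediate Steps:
a(L) = 2 + L
Q(J) = 5 - 1/(3*(2 + 2*J)) (Q(J) = 5 - 1/(3*(J + (2 + J))) = 5 - 1/(3*(2 + 2*J)))
h(Y) = 570 (h(Y) = (257 + 380) - 67 = 637 - 67 = 570)
(((-130911 - 1*(-18541)) + h(Q(19))) - 2411236)/(-3956910 - 3736400) = (((-130911 - 1*(-18541)) + 570) - 2411236)/(-3956910 - 3736400) = (((-130911 + 18541) + 570) - 2411236)/(-7693310) = ((-112370 + 570) - 2411236)*(-1/7693310) = (-111800 - 2411236)*(-1/7693310) = -2523036*(-1/7693310) = 1261518/3846655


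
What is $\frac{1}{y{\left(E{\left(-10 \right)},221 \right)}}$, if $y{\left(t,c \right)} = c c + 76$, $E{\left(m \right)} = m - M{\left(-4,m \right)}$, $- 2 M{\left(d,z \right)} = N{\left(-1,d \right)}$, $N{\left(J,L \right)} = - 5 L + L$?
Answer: $\frac{1}{48917} \approx 2.0443 \cdot 10^{-5}$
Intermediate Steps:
$N{\left(J,L \right)} = - 4 L$
$M{\left(d,z \right)} = 2 d$ ($M{\left(d,z \right)} = - \frac{\left(-4\right) d}{2} = 2 d$)
$E{\left(m \right)} = 8 + m$ ($E{\left(m \right)} = m - 2 \left(-4\right) = m - -8 = m + 8 = 8 + m$)
$y{\left(t,c \right)} = 76 + c^{2}$ ($y{\left(t,c \right)} = c^{2} + 76 = 76 + c^{2}$)
$\frac{1}{y{\left(E{\left(-10 \right)},221 \right)}} = \frac{1}{76 + 221^{2}} = \frac{1}{76 + 48841} = \frac{1}{48917}$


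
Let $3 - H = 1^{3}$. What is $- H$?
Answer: $-2$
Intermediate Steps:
$H = 2$ ($H = 3 - 1^{3} = 3 - 1 = 2$)
$- H = \left(-1\right) 2 = -2$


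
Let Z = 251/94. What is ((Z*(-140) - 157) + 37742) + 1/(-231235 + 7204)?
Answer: 391813416628/10529457 ≈ 37211.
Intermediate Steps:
Z = 251/94 (Z = 251*(1/94) = 251/94 ≈ 2.6702)
((Z*(-140) - 157) + 37742) + 1/(-231235 + 7204) = (((251/94)*(-140) - 157) + 37742) + 1/(-231235 + 7204) = ((-17570/47 - 157) + 37742) + 1/(-224031) = (-24949/47 + 37742) - 1/224031 = 1748925/47 - 1/224031 = 391813416628/10529457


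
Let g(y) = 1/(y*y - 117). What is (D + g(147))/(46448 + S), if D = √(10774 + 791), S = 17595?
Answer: 1/1376412156 + 3*√1285/64043 ≈ 0.0016792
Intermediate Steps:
D = 3*√1285 (D = √11565 = 3*√1285 ≈ 107.54)
g(y) = 1/(-117 + y²) (g(y) = 1/(y² - 117) = 1/(-117 + y²))
(D + g(147))/(46448 + S) = (3*√1285 + 1/(-117 + 147²))/(46448 + 17595) = (3*√1285 + 1/(-117 + 21609))/64043 = (3*√1285 + 1/21492)*(1/64043) = (1/21492 + 3*√1285)*(1/64043) = 1/1376412156 + 3*√1285/64043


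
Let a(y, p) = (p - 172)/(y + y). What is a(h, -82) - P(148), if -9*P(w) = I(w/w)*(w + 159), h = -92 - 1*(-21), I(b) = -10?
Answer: -216827/639 ≈ -339.32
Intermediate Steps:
h = -71 (h = -92 + 21 = -71)
a(y, p) = (-172 + p)/(2*y) (a(y, p) = (-172 + p)/((2*y)) = (-172 + p)*(1/(2*y)) = (-172 + p)/(2*y))
P(w) = 530/3 + 10*w/9 (P(w) = -(-10)*(w + 159)/9 = -(-10)*(159 + w)/9 = -(-1590 - 10*w)/9 = 530/3 + 10*w/9)
a(h, -82) - P(148) = (½)*(-172 - 82)/(-71) - (530/3 + (10/9)*148) = (½)*(-1/71)*(-254) - (530/3 + 1480/9) = 127/71 - 1*3070/9 = 127/71 - 3070/9 = -216827/639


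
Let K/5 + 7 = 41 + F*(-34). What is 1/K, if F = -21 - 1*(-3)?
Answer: 1/3230 ≈ 0.00030960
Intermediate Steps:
F = -18 (F = -21 + 3 = -18)
K = 3230 (K = -35 + 5*(41 - 18*(-34)) = -35 + 5*(41 + 612) = -35 + 5*653 = -35 + 3265 = 3230)
1/K = 1/3230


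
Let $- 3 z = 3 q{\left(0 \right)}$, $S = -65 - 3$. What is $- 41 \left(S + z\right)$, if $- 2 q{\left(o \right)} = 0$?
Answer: $2788$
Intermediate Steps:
$q{\left(o \right)} = 0$ ($q{\left(o \right)} = \left(- \frac{1}{2}\right) 0 = 0$)
$S = -68$ ($S = -65 - 3 = -68$)
$z = 0$ ($z = - \frac{3 \cdot 0}{3} = \left(- \frac{1}{3}\right) 0 = 0$)
$- 41 \left(S + z\right) = - 41 \left(-68 + 0\right) = \left(-41\right) \left(-68\right) = 2788$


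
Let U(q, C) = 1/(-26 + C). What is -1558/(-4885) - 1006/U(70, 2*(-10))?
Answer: 226059818/4885 ≈ 46276.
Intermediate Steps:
-1558/(-4885) - 1006/U(70, 2*(-10)) = -1558/(-4885) - 1006/(1/(-26 + 2*(-10))) = -1558*(-1/4885) - 1006/(1/(-26 - 20)) = 1558/4885 - 1006/(1/(-46)) = 1558/4885 - 1006/(-1/46) = 1558/4885 - 1006*(-46) = 1558/4885 + 46276 = 226059818/4885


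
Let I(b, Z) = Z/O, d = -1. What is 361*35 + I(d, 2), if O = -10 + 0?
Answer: 63174/5 ≈ 12635.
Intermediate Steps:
O = -10
I(b, Z) = -Z/10 (I(b, Z) = Z/(-10) = Z*(-⅒) = -Z/10)
361*35 + I(d, 2) = 361*35 - ⅒*2 = 12635 - ⅕ = 63174/5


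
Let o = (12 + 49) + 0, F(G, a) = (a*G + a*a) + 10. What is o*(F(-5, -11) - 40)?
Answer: 8906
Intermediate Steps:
F(G, a) = 10 + a² + G*a (F(G, a) = (G*a + a²) + 10 = (a² + G*a) + 10 = 10 + a² + G*a)
o = 61 (o = 61 + 0 = 61)
o*(F(-5, -11) - 40) = 61*((10 + (-11)² - 5*(-11)) - 40) = 61*((10 + 121 + 55) - 40) = 61*(186 - 40) = 61*146 = 8906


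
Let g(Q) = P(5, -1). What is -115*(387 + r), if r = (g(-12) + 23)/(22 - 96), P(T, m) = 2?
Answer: -3290495/74 ≈ -44466.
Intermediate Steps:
g(Q) = 2
r = -25/74 (r = (2 + 23)/(22 - 96) = 25/(-74) = 25*(-1/74) = -25/74 ≈ -0.33784)
-115*(387 + r) = -115*(387 - 25/74) = -115*28613/74 = -3290495/74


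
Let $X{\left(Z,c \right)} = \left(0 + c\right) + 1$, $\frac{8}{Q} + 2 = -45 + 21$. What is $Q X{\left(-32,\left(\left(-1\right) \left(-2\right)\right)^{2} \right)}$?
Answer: $- \frac{20}{13} \approx -1.5385$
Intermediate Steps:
$Q = - \frac{4}{13}$ ($Q = \frac{8}{-2 + \left(-45 + 21\right)} = \frac{8}{-2 - 24} = \frac{8}{-26} = 8 \left(- \frac{1}{26}\right) = - \frac{4}{13} \approx -0.30769$)
$X{\left(Z,c \right)} = 1 + c$ ($X{\left(Z,c \right)} = c + 1 = 1 + c$)
$Q X{\left(-32,\left(\left(-1\right) \left(-2\right)\right)^{2} \right)} = - \frac{4 \left(1 + \left(\left(-1\right) \left(-2\right)\right)^{2}\right)}{13} = - \frac{4 \left(1 + 2^{2}\right)}{13} = - \frac{4 \left(1 + 4\right)}{13} = \left(- \frac{4}{13}\right) 5 = - \frac{20}{13}$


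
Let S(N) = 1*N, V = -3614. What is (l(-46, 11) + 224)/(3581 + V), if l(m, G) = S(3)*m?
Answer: -86/33 ≈ -2.6061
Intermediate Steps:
S(N) = N
l(m, G) = 3*m
(l(-46, 11) + 224)/(3581 + V) = (3*(-46) + 224)/(3581 - 3614) = (-138 + 224)/(-33) = 86*(-1/33) = -86/33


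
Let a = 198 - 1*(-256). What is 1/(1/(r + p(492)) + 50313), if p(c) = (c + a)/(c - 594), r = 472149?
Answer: 24079126/1211493066489 ≈ 1.9876e-5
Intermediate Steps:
a = 454 (a = 198 + 256 = 454)
p(c) = (454 + c)/(-594 + c) (p(c) = (c + 454)/(c - 594) = (454 + c)/(-594 + c))
1/(1/(r + p(492)) + 50313) = 1/(1/(472149 + (454 + 492)/(-594 + 492)) + 50313) = 1/(1/(472149 + 946/(-102)) + 50313) = 1/(1/(472149 - 1/102*946) + 50313) = 1/(1/(472149 - 473/51) + 50313) = 1/(1/(24079126/51) + 50313) = 1/(51/24079126 + 50313) = 1/(1211493066489/24079126) = 24079126/1211493066489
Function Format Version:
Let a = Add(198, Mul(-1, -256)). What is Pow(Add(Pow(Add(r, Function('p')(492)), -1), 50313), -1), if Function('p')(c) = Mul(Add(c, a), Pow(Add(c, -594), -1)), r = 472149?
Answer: Rational(24079126, 1211493066489) ≈ 1.9876e-5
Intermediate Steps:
a = 454 (a = Add(198, 256) = 454)
Function('p')(c) = Mul(Pow(Add(-594, c), -1), Add(454, c)) (Function('p')(c) = Mul(Add(c, 454), Pow(Add(c, -594), -1)) = Mul(Add(454, c), Pow(Add(-594, c), -1)) = Mul(Pow(Add(-594, c), -1), Add(454, c)))
Pow(Add(Pow(Add(r, Function('p')(492)), -1), 50313), -1) = Pow(Add(Pow(Add(472149, Mul(Pow(Add(-594, 492), -1), Add(454, 492))), -1), 50313), -1) = Pow(Add(Pow(Add(472149, Mul(Pow(-102, -1), 946)), -1), 50313), -1) = Pow(Add(Pow(Add(472149, Mul(Rational(-1, 102), 946)), -1), 50313), -1) = Pow(Add(Pow(Add(472149, Rational(-473, 51)), -1), 50313), -1) = Pow(Add(Pow(Rational(24079126, 51), -1), 50313), -1) = Pow(Add(Rational(51, 24079126), 50313), -1) = Pow(Rational(1211493066489, 24079126), -1) = Rational(24079126, 1211493066489)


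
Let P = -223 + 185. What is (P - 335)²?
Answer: 139129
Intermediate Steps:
P = -38
(P - 335)² = (-38 - 335)² = (-373)² = 139129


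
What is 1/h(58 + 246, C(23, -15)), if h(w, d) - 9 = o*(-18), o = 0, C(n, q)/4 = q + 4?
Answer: 1/9 ≈ 0.11111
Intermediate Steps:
C(n, q) = 16 + 4*q (C(n, q) = 4*(q + 4) = 4*(4 + q) = 16 + 4*q)
h(w, d) = 9 (h(w, d) = 9 + 0*(-18) = 9 + 0 = 9)
1/h(58 + 246, C(23, -15)) = 1/9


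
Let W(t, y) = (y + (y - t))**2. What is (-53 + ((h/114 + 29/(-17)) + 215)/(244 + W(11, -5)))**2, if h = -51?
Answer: 543613985811961/195815100100 ≈ 2776.2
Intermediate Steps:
W(t, y) = (-t + 2*y)**2
(-53 + ((h/114 + 29/(-17)) + 215)/(244 + W(11, -5)))**2 = (-53 + ((-51/114 + 29/(-17)) + 215)/(244 + (11 - 2*(-5))**2))**2 = (-53 + ((-51*1/114 + 29*(-1/17)) + 215)/(244 + (11 + 10)**2))**2 = (-53 + ((-17/38 - 29/17) + 215)/(244 + 21**2))**2 = (-53 + (-1391/646 + 215)/(244 + 441))**2 = (-53 + (137499/646)/685)**2 = (-53 + (137499/646)*(1/685))**2 = (-53 + 137499/442510)**2 = (-23315531/442510)**2 = 543613985811961/195815100100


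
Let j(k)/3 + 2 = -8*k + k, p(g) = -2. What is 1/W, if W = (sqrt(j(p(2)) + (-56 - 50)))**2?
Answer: -1/70 ≈ -0.014286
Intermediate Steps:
j(k) = -6 - 21*k (j(k) = -6 + 3*(-8*k + k) = -6 + 3*(-7*k) = -6 - 21*k)
W = -70 (W = (sqrt((-6 - 21*(-2)) + (-56 - 50)))**2 = (sqrt((-6 + 42) - 106))**2 = (sqrt(36 - 106))**2 = (sqrt(-70))**2 = (I*sqrt(70))**2 = -70)
1/W = 1/(-70) = -1/70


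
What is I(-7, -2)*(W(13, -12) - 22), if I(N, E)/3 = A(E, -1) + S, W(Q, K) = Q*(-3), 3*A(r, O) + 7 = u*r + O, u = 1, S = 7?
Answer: -671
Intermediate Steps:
A(r, O) = -7/3 + O/3 + r/3 (A(r, O) = -7/3 + (1*r + O)/3 = -7/3 + (r + O)/3 = -7/3 + (O + r)/3 = -7/3 + (O/3 + r/3) = -7/3 + O/3 + r/3)
W(Q, K) = -3*Q
I(N, E) = 13 + E (I(N, E) = 3*((-7/3 + (1/3)*(-1) + E/3) + 7) = 3*((-7/3 - 1/3 + E/3) + 7) = 3*((-8/3 + E/3) + 7) = 3*(13/3 + E/3) = 13 + E)
I(-7, -2)*(W(13, -12) - 22) = (13 - 2)*(-3*13 - 22) = 11*(-39 - 22) = 11*(-61) = -671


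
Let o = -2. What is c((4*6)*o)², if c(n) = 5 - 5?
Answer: 0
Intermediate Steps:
c(n) = 0
c((4*6)*o)² = 0² = 0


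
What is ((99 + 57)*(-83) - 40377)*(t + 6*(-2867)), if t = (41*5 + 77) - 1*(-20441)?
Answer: -187757325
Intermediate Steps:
t = 20723 (t = (205 + 77) + 20441 = 282 + 20441 = 20723)
((99 + 57)*(-83) - 40377)*(t + 6*(-2867)) = ((99 + 57)*(-83) - 40377)*(20723 + 6*(-2867)) = (156*(-83) - 40377)*(20723 - 17202) = (-12948 - 40377)*3521 = -53325*3521 = -187757325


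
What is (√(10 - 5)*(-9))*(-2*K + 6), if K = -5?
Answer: -144*√5 ≈ -321.99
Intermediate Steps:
(√(10 - 5)*(-9))*(-2*K + 6) = (√(10 - 5)*(-9))*(-2*(-5) + 6) = (√5*(-9))*(10 + 6) = -9*√5*16 = -144*√5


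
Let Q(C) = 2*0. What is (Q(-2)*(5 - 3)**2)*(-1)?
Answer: 0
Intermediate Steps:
Q(C) = 0
(Q(-2)*(5 - 3)**2)*(-1) = (0*(5 - 3)**2)*(-1) = (0*2**2)*(-1) = (0*4)*(-1) = 0*(-1) = 0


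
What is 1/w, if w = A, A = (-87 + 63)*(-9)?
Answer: 1/216 ≈ 0.0046296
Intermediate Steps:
A = 216 (A = -24*(-9) = 216)
w = 216
1/w = 1/216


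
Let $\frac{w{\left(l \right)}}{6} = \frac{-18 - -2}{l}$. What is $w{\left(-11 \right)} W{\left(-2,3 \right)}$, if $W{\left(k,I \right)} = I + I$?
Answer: $\frac{576}{11} \approx 52.364$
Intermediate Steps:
$w{\left(l \right)} = - \frac{96}{l}$ ($w{\left(l \right)} = 6 \frac{-18 - -2}{l} = 6 \frac{-18 + 2}{l} = 6 \left(- \frac{16}{l}\right) = - \frac{96}{l}$)
$W{\left(k,I \right)} = 2 I$
$w{\left(-11 \right)} W{\left(-2,3 \right)} = - \frac{96}{-11} \cdot 2 \cdot 3 = \left(-96\right) \left(- \frac{1}{11}\right) 6 = \frac{96}{11} \cdot 6 = \frac{576}{11}$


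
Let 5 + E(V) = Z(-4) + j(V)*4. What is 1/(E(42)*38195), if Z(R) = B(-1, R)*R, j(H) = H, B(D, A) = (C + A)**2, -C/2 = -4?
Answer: 1/3781305 ≈ 2.6446e-7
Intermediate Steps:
C = 8 (C = -2*(-4) = 8)
B(D, A) = (8 + A)**2
Z(R) = R*(8 + R)**2 (Z(R) = (8 + R)**2*R = R*(8 + R)**2)
E(V) = -69 + 4*V (E(V) = -5 + (-4*(8 - 4)**2 + V*4) = -5 + (-4*4**2 + 4*V) = -5 + (-4*16 + 4*V) = -5 + (-64 + 4*V) = -69 + 4*V)
1/(E(42)*38195) = 1/((-69 + 4*42)*38195) = (1/38195)/(-69 + 168) = (1/38195)/99 = (1/99)*(1/38195) = 1/3781305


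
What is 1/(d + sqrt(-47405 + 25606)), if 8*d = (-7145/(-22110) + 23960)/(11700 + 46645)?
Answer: 218687408852423280/92866988558849522919001 - 4260148508321798400*I*sqrt(21799)/92866988558849522919001 ≈ 2.3548e-6 - 0.006773*I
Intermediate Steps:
d = 105952549/2064012720 (d = ((-7145/(-22110) + 23960)/(11700 + 46645))/8 = ((-7145*(-1/22110) + 23960)/58345)/8 = ((1429/4422 + 23960)*(1/58345))/8 = ((105952549/4422)*(1/58345))/8 = (1/8)*(105952549/258001590) = 105952549/2064012720 ≈ 0.051333)
1/(d + sqrt(-47405 + 25606)) = 1/(105952549/2064012720 + sqrt(-47405 + 25606)) = 1/(105952549/2064012720 + sqrt(-21799)) = 1/(105952549/2064012720 + I*sqrt(21799))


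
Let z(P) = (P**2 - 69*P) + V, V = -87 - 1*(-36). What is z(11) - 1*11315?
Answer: -12004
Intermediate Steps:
V = -51 (V = -87 + 36 = -51)
z(P) = -51 + P**2 - 69*P (z(P) = (P**2 - 69*P) - 51 = -51 + P**2 - 69*P)
z(11) - 1*11315 = (-51 + 11**2 - 69*11) - 1*11315 = (-51 + 121 - 759) - 11315 = -689 - 11315 = -12004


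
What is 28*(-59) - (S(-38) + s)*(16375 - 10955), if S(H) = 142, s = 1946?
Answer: -11318612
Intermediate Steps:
28*(-59) - (S(-38) + s)*(16375 - 10955) = 28*(-59) - (142 + 1946)*(16375 - 10955) = -1652 - 2088*5420 = -1652 - 1*11316960 = -1652 - 11316960 = -11318612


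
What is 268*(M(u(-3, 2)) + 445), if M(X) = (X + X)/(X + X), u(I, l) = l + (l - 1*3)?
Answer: 119528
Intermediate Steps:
u(I, l) = -3 + 2*l (u(I, l) = l + (l - 3) = l + (-3 + l) = -3 + 2*l)
M(X) = 1 (M(X) = (2*X)/((2*X)) = (2*X)*(1/(2*X)) = 1)
268*(M(u(-3, 2)) + 445) = 268*(1 + 445) = 268*446 = 119528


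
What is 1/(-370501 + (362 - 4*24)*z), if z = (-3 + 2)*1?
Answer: -1/370767 ≈ -2.6971e-6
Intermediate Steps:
z = -1 (z = -1*1 = -1)
1/(-370501 + (362 - 4*24)*z) = 1/(-370501 + (362 - 4*24)*(-1)) = 1/(-370501 + (362 - 96)*(-1)) = 1/(-370501 + 266*(-1)) = 1/(-370501 - 266) = 1/(-370767) = -1/370767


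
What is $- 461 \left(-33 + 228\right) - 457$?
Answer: $-90352$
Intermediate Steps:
$- 461 \left(-33 + 228\right) - 457 = \left(-461\right) 195 - 457 = -89895 - 457 = -90352$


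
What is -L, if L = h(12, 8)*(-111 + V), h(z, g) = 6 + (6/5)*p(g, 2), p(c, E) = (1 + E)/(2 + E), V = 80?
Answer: 2139/10 ≈ 213.90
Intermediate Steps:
p(c, E) = (1 + E)/(2 + E)
h(z, g) = 69/10 (h(z, g) = 6 + (6/5)*((1 + 2)/(2 + 2)) = 6 + (6*(⅕))*(3/4) = 6 + 6*((¼)*3)/5 = 6 + (6/5)*(¾) = 6 + 9/10 = 69/10)
L = -2139/10 (L = 69*(-111 + 80)/10 = (69/10)*(-31) = -2139/10 ≈ -213.90)
-L = -1*(-2139/10) = 2139/10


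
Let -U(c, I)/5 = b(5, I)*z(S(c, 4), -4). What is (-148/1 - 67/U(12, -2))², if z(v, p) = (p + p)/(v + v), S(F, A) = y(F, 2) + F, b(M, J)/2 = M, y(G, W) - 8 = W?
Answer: 241398369/10000 ≈ 24140.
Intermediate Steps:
y(G, W) = 8 + W
b(M, J) = 2*M
S(F, A) = 10 + F (S(F, A) = (8 + 2) + F = 10 + F)
z(v, p) = p/v (z(v, p) = (2*p)/((2*v)) = (2*p)*(1/(2*v)) = p/v)
U(c, I) = 200/(10 + c) (U(c, I) = -5*2*5*(-4/(10 + c)) = -50*(-4/(10 + c)) = -(-200)/(10 + c) = 200/(10 + c))
(-148/1 - 67/U(12, -2))² = (-148/1 - 67/(200/(10 + 12)))² = (-148*1 - 67/(200/22))² = (-148 - 67/(200*(1/22)))² = (-148 - 67/100/11)² = (-148 - 67*11/100)² = (-148 - 737/100)² = (-15537/100)² = 241398369/10000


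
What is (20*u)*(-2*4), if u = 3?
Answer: -480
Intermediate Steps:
(20*u)*(-2*4) = (20*3)*(-2*4) = 60*(-8) = -480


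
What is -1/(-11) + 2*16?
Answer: 353/11 ≈ 32.091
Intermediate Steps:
-1/(-11) + 2*16 = -1*(-1/11) + 32 = 1/11 + 32 = 353/11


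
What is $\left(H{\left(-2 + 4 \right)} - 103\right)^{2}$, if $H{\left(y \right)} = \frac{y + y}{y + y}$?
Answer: $10404$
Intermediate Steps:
$H{\left(y \right)} = 1$ ($H{\left(y \right)} = \frac{2 y}{2 y} = 2 y \frac{1}{2 y} = 1$)
$\left(H{\left(-2 + 4 \right)} - 103\right)^{2} = \left(1 - 103\right)^{2} = \left(-102\right)^{2} = 10404$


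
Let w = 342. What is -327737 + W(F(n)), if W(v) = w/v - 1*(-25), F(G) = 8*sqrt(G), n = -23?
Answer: -327712 - 171*I*sqrt(23)/92 ≈ -3.2771e+5 - 8.914*I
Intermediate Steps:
W(v) = 25 + 342/v (W(v) = 342/v - 1*(-25) = 342/v + 25 = 25 + 342/v)
-327737 + W(F(n)) = -327737 + (25 + 342/((8*sqrt(-23)))) = -327737 + (25 + 342/((8*(I*sqrt(23))))) = -327737 + (25 + 342/((8*I*sqrt(23)))) = -327737 + (25 + 342*(-I*sqrt(23)/184)) = -327737 + (25 - 171*I*sqrt(23)/92) = -327712 - 171*I*sqrt(23)/92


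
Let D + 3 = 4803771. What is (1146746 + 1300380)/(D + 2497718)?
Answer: 1223563/3650743 ≈ 0.33515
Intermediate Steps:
D = 4803768 (D = -3 + 4803771 = 4803768)
(1146746 + 1300380)/(D + 2497718) = (1146746 + 1300380)/(4803768 + 2497718) = 2447126/7301486 = 2447126*(1/7301486) = 1223563/3650743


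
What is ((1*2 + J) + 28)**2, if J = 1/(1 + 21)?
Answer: 436921/484 ≈ 902.73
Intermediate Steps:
J = 1/22 ≈ 0.045455
((1*2 + J) + 28)**2 = ((1*2 + 1/22) + 28)**2 = ((2 + 1/22) + 28)**2 = (45/22 + 28)**2 = (661/22)**2 = 436921/484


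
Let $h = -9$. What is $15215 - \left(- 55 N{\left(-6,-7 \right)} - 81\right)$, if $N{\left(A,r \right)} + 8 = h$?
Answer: $14361$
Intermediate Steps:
$N{\left(A,r \right)} = -17$ ($N{\left(A,r \right)} = -8 - 9 = -17$)
$15215 - \left(- 55 N{\left(-6,-7 \right)} - 81\right) = 15215 - \left(\left(-55\right) \left(-17\right) - 81\right) = 15215 - \left(935 - 81\right) = 15215 - 854 = 14361$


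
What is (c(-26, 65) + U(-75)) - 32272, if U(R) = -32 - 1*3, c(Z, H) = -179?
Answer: -32486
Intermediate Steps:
U(R) = -35 (U(R) = -32 - 3 = -35)
(c(-26, 65) + U(-75)) - 32272 = (-179 - 35) - 32272 = -214 - 32272 = -32486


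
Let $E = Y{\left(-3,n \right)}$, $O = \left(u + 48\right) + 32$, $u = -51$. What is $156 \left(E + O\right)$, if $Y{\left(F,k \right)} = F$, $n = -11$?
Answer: $4056$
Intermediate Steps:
$O = 29$ ($O = \left(-51 + 48\right) + 32 = -3 + 32 = 29$)
$E = -3$
$156 \left(E + O\right) = 156 \left(-3 + 29\right) = 156 \cdot 26 = 4056$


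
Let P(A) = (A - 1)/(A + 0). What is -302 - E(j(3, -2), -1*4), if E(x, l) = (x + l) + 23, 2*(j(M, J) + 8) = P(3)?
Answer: -940/3 ≈ -313.33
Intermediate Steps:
P(A) = (-1 + A)/A
j(M, J) = -23/3 (j(M, J) = -8 + ((-1 + 3)/3)/2 = -8 + ((⅓)*2)/2 = -8 + (½)*(⅔) = -8 + ⅓ = -23/3)
E(x, l) = 23 + l + x (E(x, l) = (l + x) + 23 = 23 + l + x)
-302 - E(j(3, -2), -1*4) = -302 - (23 - 1*4 - 23/3) = -302 - (23 - 4 - 23/3) = -302 - 1*34/3 = -302 - 34/3 = -940/3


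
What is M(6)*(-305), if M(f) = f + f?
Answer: -3660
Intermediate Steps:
M(f) = 2*f
M(6)*(-305) = (2*6)*(-305) = 12*(-305) = -3660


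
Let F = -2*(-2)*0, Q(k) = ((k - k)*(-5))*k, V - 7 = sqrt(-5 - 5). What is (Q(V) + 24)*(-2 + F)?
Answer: -48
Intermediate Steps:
V = 7 + I*sqrt(10) (V = 7 + sqrt(-5 - 5) = 7 + sqrt(-10) = 7 + I*sqrt(10) ≈ 7.0 + 3.1623*I)
Q(k) = 0 (Q(k) = (0*(-5))*k = 0*k = 0)
F = 0 (F = 4*0 = 0)
(Q(V) + 24)*(-2 + F) = (0 + 24)*(-2 + 0) = 24*(-2) = -48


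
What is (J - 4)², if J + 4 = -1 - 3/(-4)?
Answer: 1089/16 ≈ 68.063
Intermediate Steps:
J = -17/4 (J = -4 + (-1 - 3/(-4)) = -4 + (-1 - 3*(-¼)) = -4 + (-1 + ¾) = -4 - ¼ = -17/4 ≈ -4.2500)
(J - 4)² = (-17/4 - 4)² = (-33/4)² = 1089/16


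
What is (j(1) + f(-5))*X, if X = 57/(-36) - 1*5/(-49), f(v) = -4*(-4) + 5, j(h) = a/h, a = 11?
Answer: -6968/147 ≈ -47.401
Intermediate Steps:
j(h) = 11/h
f(v) = 21 (f(v) = 16 + 5 = 21)
X = -871/588 (X = 57*(-1/36) - 5*(-1/49) = -19/12 + 5/49 = -871/588 ≈ -1.4813)
(j(1) + f(-5))*X = (11/1 + 21)*(-871/588) = (11*1 + 21)*(-871/588) = (11 + 21)*(-871/588) = 32*(-871/588) = -6968/147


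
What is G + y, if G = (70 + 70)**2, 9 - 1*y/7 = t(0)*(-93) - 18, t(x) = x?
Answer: 19789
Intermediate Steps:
y = 189 (y = 63 - 7*(0*(-93) - 18) = 63 - 7*(0 - 18) = 63 - 7*(-18) = 63 + 126 = 189)
G = 19600 (G = 140**2 = 19600)
G + y = 19600 + 189 = 19789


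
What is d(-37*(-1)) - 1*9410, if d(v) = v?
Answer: -9373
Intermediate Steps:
d(-37*(-1)) - 1*9410 = -37*(-1) - 1*9410 = 37 - 9410 = -9373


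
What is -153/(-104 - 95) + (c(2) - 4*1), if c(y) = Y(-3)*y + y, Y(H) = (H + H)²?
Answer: 14083/199 ≈ 70.769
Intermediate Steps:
Y(H) = 4*H² (Y(H) = (2*H)² = 4*H²)
c(y) = 37*y (c(y) = (4*(-3)²)*y + y = (4*9)*y + y = 36*y + y = 37*y)
-153/(-104 - 95) + (c(2) - 4*1) = -153/(-104 - 95) + (37*2 - 4*1) = -153/(-199) + (74 - 4) = -153*(-1/199) + 70 = 153/199 + 70 = 14083/199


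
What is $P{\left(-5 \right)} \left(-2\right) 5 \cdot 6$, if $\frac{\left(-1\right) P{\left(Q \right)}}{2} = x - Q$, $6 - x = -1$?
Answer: $1440$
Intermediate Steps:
$x = 7$ ($x = 6 - -1 = 6 + 1 = 7$)
$P{\left(Q \right)} = -14 + 2 Q$ ($P{\left(Q \right)} = - 2 \left(7 - Q\right) = -14 + 2 Q$)
$P{\left(-5 \right)} \left(-2\right) 5 \cdot 6 = \left(-14 + 2 \left(-5\right)\right) \left(-2\right) 5 \cdot 6 = \left(-14 - 10\right) \left(-2\right) 30 = \left(-24\right) \left(-2\right) 30 = 48 \cdot 30 = 1440$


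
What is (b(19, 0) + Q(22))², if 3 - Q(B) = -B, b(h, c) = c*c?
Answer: 625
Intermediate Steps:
b(h, c) = c²
Q(B) = 3 + B (Q(B) = 3 - (-1)*B = 3 + B)
(b(19, 0) + Q(22))² = (0² + (3 + 22))² = (0 + 25)² = 25² = 625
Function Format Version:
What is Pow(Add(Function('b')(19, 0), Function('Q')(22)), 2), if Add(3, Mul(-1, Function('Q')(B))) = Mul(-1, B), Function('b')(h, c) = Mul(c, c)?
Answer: 625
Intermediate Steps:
Function('b')(h, c) = Pow(c, 2)
Function('Q')(B) = Add(3, B) (Function('Q')(B) = Add(3, Mul(-1, Mul(-1, B))) = Add(3, B))
Pow(Add(Function('b')(19, 0), Function('Q')(22)), 2) = Pow(Add(Pow(0, 2), Add(3, 22)), 2) = Pow(Add(0, 25), 2) = Pow(25, 2) = 625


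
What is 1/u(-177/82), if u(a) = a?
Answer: -82/177 ≈ -0.46328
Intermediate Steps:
1/u(-177/82) = 1/(-177/82) = -82/177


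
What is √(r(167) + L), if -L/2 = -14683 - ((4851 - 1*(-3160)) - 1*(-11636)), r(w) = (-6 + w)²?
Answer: 3*√10509 ≈ 307.54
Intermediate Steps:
L = 68660 (L = -2*(-14683 - ((4851 - 1*(-3160)) - 1*(-11636))) = -2*(-14683 - ((4851 + 3160) + 11636)) = -2*(-14683 - (8011 + 11636)) = -2*(-14683 - 1*19647) = -2*(-14683 - 19647) = -2*(-34330) = 68660)
√(r(167) + L) = √((-6 + 167)² + 68660) = √(161² + 68660) = √(25921 + 68660) = √94581 = 3*√10509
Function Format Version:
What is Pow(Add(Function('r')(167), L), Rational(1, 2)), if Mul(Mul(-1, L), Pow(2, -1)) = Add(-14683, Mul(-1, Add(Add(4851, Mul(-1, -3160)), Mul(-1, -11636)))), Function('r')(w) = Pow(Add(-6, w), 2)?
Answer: Mul(3, Pow(10509, Rational(1, 2))) ≈ 307.54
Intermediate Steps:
L = 68660 (L = Mul(-2, Add(-14683, Mul(-1, Add(Add(4851, Mul(-1, -3160)), Mul(-1, -11636))))) = Mul(-2, Add(-14683, Mul(-1, Add(Add(4851, 3160), 11636)))) = Mul(-2, Add(-14683, Mul(-1, Add(8011, 11636)))) = Mul(-2, Add(-14683, Mul(-1, 19647))) = Mul(-2, Add(-14683, -19647)) = Mul(-2, -34330) = 68660)
Pow(Add(Function('r')(167), L), Rational(1, 2)) = Pow(Add(Pow(Add(-6, 167), 2), 68660), Rational(1, 2)) = Pow(Add(Pow(161, 2), 68660), Rational(1, 2)) = Pow(Add(25921, 68660), Rational(1, 2)) = Pow(94581, Rational(1, 2)) = Mul(3, Pow(10509, Rational(1, 2)))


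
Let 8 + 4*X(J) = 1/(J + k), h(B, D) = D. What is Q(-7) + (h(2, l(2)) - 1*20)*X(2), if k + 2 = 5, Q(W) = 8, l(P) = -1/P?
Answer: 1919/40 ≈ 47.975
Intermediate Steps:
k = 3 (k = -2 + 5 = 3)
X(J) = -2 + 1/(4*(3 + J)) (X(J) = -2 + 1/(4*(J + 3)) = -2 + 1/(4*(3 + J)))
Q(-7) + (h(2, l(2)) - 1*20)*X(2) = 8 + (-1/2 - 1*20)*((-23 - 8*2)/(4*(3 + 2))) = 8 + (-1*½ - 20)*((¼)*(-23 - 16)/5) = 8 + (-½ - 20)*((¼)*(⅕)*(-39)) = 8 - 41/2*(-39/20) = 8 + 1599/40 = 1919/40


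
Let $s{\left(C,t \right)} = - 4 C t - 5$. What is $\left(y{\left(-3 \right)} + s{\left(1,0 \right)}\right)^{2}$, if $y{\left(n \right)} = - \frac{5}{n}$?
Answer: $\frac{100}{9} \approx 11.111$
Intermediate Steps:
$s{\left(C,t \right)} = -5 - 4 C t$ ($s{\left(C,t \right)} = - 4 C t - 5 = -5 - 4 C t$)
$\left(y{\left(-3 \right)} + s{\left(1,0 \right)}\right)^{2} = \left(- \frac{5}{-3} - \left(5 + 4 \cdot 0\right)\right)^{2} = \left(\left(-5\right) \left(- \frac{1}{3}\right) + \left(-5 + 0\right)\right)^{2} = \left(\frac{5}{3} - 5\right)^{2} = \left(- \frac{10}{3}\right)^{2} = \frac{100}{9}$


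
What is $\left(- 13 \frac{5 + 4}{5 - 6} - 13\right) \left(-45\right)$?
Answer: $-4680$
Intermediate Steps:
$\left(- 13 \frac{5 + 4}{5 - 6} - 13\right) \left(-45\right) = \left(- 13 \frac{9}{-1} - 13\right) \left(-45\right) = \left(- 13 \cdot 9 \left(-1\right) - 13\right) \left(-45\right) = \left(\left(-13\right) \left(-9\right) - 13\right) \left(-45\right) = \left(117 - 13\right) \left(-45\right) = 104 \left(-45\right) = -4680$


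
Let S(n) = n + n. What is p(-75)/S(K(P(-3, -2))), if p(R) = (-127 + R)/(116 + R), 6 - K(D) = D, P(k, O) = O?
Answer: -101/328 ≈ -0.30793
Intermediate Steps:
K(D) = 6 - D
S(n) = 2*n
p(R) = (-127 + R)/(116 + R)
p(-75)/S(K(P(-3, -2))) = ((-127 - 75)/(116 - 75))/((2*(6 - 1*(-2)))) = (-202/41)/((2*(6 + 2))) = ((1/41)*(-202))/((2*8)) = -202/41/16 = -202/41*1/16 = -101/328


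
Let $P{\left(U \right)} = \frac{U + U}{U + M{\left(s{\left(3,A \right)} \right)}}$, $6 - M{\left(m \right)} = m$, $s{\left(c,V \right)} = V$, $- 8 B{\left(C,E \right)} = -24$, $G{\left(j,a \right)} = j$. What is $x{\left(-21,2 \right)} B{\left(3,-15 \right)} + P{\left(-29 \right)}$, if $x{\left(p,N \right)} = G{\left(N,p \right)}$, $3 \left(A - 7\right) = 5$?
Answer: $\frac{744}{95} \approx 7.8316$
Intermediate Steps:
$A = \frac{26}{3}$ ($A = 7 + \frac{1}{3} \cdot 5 = 7 + \frac{5}{3} = \frac{26}{3} \approx 8.6667$)
$B{\left(C,E \right)} = 3$ ($B{\left(C,E \right)} = \left(- \frac{1}{8}\right) \left(-24\right) = 3$)
$x{\left(p,N \right)} = N$
$M{\left(m \right)} = 6 - m$
$P{\left(U \right)} = \frac{2 U}{- \frac{8}{3} + U}$ ($P{\left(U \right)} = \frac{U + U}{U + \left(6 - \frac{26}{3}\right)} = \frac{2 U}{U + \left(6 - \frac{26}{3}\right)} = \frac{2 U}{U - \frac{8}{3}} = \frac{2 U}{- \frac{8}{3} + U}$)
$x{\left(-21,2 \right)} B{\left(3,-15 \right)} + P{\left(-29 \right)} = 2 \cdot 3 + 6 \left(-29\right) \frac{1}{-8 + 3 \left(-29\right)} = 6 + 6 \left(-29\right) \frac{1}{-8 - 87} = 6 + 6 \left(-29\right) \frac{1}{-95} = 6 + 6 \left(-29\right) \left(- \frac{1}{95}\right) = 6 + \frac{174}{95} = \frac{744}{95}$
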